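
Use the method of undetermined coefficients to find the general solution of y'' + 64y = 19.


Homogeneous part: r² + 64 = 0 ⇒ r = ±8i, so y_h = C₁cos(8x) + C₂sin(8x).
Try constant y_p = A; plug in: 64A = 19 ⇒ A = 19/64.
General solution: y = C₁cos(8x) + C₂sin(8x) + 19/64.


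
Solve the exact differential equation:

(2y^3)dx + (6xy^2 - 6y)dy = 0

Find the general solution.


Check exactness: ∂M/∂y = 6y^2 and ∂N/∂x = 6y^2; equal, so the equation is exact.
Integrate M with respect to x (treating y as constant): ∫M dx = 2xy^3 + h(y).
Differentiate w.r.t. y and set equal to N: the x-dependent terms already match, leaving h'(y) = -6y. Integrate: h(y) = -3y^2.
So F(x,y) = 2xy^3 - 3y^2.
General solution: 2xy^3 - 3y^2 = C.


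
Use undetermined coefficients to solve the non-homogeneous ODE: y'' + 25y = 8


Homogeneous part: r² + 25 = 0 ⇒ r = ±5i, so y_h = C₁cos(5x) + C₂sin(5x).
Try constant y_p = A; plug in: 25A = 8 ⇒ A = 8/25.
General solution: y = C₁cos(5x) + C₂sin(5x) + 8/25.


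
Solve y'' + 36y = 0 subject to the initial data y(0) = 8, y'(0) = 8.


Characteristic roots of r² + 36 = 0 are ±6i, so y = C₁cos(6x) + C₂sin(6x).
Apply y(0) = 8: C₁ = 8. Differentiate and apply y'(0) = 8: 6·C₂ = 8, so C₂ = 4/3.
Particular solution: y = 8cos(6x) + (4/3)sin(6x).


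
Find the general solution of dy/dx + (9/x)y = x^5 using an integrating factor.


P(x) = 9/x ⇒ μ = x^9.
(x^9 y)' = x^9·x^5 = x^14.
Integrate: x^9 y = x^15/(15) + C.
Solve for y: y = (1/15)x^6 + C/x^9.


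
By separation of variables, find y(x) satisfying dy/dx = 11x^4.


Integrate both sides with respect to x: y = ∫ 11x^4 dx = (11/5)x^5 + C.


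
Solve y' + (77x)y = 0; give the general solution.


P(x) = 77x ⇒ μ = e^((77/2)x²).
Q(x) = 0 so μ y is constant: y = Ce^(-(77/2)x²).


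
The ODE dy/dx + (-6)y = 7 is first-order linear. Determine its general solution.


P(x) = -6 ⇒ μ = e^(-6x).
(μ y)' = 7e^(-6x) ⇒ μ y = -(7/6)e^(-6x) + C.
Divide by μ: y = -7/6 + Ce^(6x).


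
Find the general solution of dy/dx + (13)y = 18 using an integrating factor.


P(x) = 13, Q(x) = 18; integrating factor μ = e^(13x).
(μ y)' = 18e^(13x) ⇒ μ y = (18/13)e^(13x) + C.
Divide by μ: y = 18/13 + Ce^(-13x).


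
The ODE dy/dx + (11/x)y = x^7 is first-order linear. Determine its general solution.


P(x) = 11/x ⇒ μ = x^11.
(x^11 y)' = x^18 ⇒ x^11 y = x^19/(19) + C.
Solve for y: y = (1/19)x^8 + C/x^11.


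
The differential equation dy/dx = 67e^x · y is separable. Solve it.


Separate variables: dy/y = 67e^x dx.
Integrate: ln|y| = 67e^x + C₀.
Exponentiate: y = Ce^(67e^x).


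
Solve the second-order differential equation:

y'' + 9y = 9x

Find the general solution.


Homogeneous: r² + 9 = 0 ⇒ r = ±3i, y_h = C₁cos(3x) + C₂sin(3x).
Polynomial forcing; try y_p = Ax + B. Then y_p'' + 9 y_p = 9(Ax + B) = 9x, so B = 0 and A = 1.
General solution: y = C₁cos(3x) + C₂sin(3x) + x.


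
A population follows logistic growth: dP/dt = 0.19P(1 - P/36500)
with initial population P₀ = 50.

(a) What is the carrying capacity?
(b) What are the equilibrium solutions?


Logistic ODE dP/dt = 0.19P(1 - P/36500) has equilibria where dP/dt = 0, i.e. P = 0 or P = 36500.
The coefficient (1 - P/K) = 0 when P = K, identifying K = 36500 as the carrying capacity.
(a) K = 36500; (b) equilibria P = 0 and P = 36500.


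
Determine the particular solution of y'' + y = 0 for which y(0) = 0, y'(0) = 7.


Characteristic roots of r² + 1 = 0 are ±1i, so y = C₁cos(x) + C₂sin(x).
Apply y(0) = 0: C₁ = 0. Differentiate and apply y'(0) = 7: 1·C₂ = 7, so C₂ = 7.
Particular solution: y = 7sin(x).


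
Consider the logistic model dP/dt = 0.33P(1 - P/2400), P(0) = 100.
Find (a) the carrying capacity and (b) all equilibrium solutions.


Logistic ODE dP/dt = 0.33P(1 - P/2400) has equilibria where dP/dt = 0, i.e. P = 0 or P = 2400.
The coefficient (1 - P/K) = 0 when P = K, identifying K = 2400 as the carrying capacity.
(a) K = 2400; (b) equilibria P = 0 and P = 2400.


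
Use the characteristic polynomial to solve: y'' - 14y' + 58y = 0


Characteristic equation: r² - 14r + 58 = 0.
Discriminant is negative; roots r = 7 ± 3i (complex conjugate pair).
General solution uses e^(α x)(C₁ cos(β x) + C₂ sin(β x)): y = e^(7x)(C₁cos(3x) + C₂sin(3x)).


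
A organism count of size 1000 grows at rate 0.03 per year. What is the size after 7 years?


The ODE dP/dt = 0.03P has solution P(t) = P(0)e^(0.03t).
Substitute P(0) = 1000 and t = 7: P(7) = 1000 e^(0.21) ≈ 1234.


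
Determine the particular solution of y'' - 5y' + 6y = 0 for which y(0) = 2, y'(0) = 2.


Characteristic roots of r² - 5r + 6 = 0 are 2, 3.
General solution y = c₁ e^(2x) + c₂ e^(3x).
Apply y(0) = 2: c₁ + c₂ = 2. Apply y'(0) = 2: 2 c₁ + 3 c₂ = 2.
Solve: c₁ = 4, c₂ = -2.
Particular solution: y = 4e^(2x) - 2e^(3x).


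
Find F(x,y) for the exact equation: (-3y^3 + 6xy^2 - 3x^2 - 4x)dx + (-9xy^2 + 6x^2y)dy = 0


Check exactness: ∂M/∂y = -9y^2 + 12xy and ∂N/∂x = -9y^2 + 12xy; equal, so the equation is exact.
Integrate M with respect to x (treating y as constant): ∫M dx = -3xy^3 + 3x^2y^2 - x^3 - 2x^2 + h(y).
Differentiate w.r.t. y and set equal to N: all terms match, so h'(y) = 0 and h is a constant absorbed into C.
General solution: -3xy^3 + 3x^2y^2 - x^3 - 2x^2 = C.


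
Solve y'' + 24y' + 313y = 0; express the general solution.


Characteristic equation: r² + 24r + 313 = 0.
Discriminant is negative; roots r = -12 ± 13i (complex conjugate pair).
General solution uses e^(α x)(C₁ cos(β x) + C₂ sin(β x)): y = e^(-12x)(C₁cos(13x) + C₂sin(13x)).


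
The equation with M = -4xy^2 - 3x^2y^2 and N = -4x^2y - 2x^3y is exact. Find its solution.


Check exactness: ∂M/∂y = -8xy - 6x^2y and ∂N/∂x = -8xy - 6x^2y; equal, so the equation is exact.
Integrate M with respect to x (treating y as constant): ∫M dx = -2x^2y^2 - x^3y^2 + h(y).
Differentiate w.r.t. y and set equal to N: all terms match, so h'(y) = 0 and h is a constant absorbed into C.
General solution: -2x^2y^2 - x^3y^2 = C.


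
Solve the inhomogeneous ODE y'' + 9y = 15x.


Homogeneous: r² + 9 = 0 ⇒ r = ±3i, y_h = C₁cos(3x) + C₂sin(3x).
Polynomial forcing; try y_p = Ax + B. Then y_p'' + 9 y_p = 9(Ax + B) = 15x, so B = 0 and A = 5/3.
General solution: y = C₁cos(3x) + C₂sin(3x) + (5/3)x.


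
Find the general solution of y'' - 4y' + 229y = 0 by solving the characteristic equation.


Characteristic equation: r² - 4r + 229 = 0.
Discriminant is negative; roots r = 2 ± 15i (complex conjugate pair).
General solution uses e^(α x)(C₁ cos(β x) + C₂ sin(β x)): y = e^(2x)(C₁cos(15x) + C₂sin(15x)).


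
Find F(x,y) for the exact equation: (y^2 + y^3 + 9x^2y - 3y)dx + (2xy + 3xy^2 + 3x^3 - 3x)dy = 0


Check exactness: ∂M/∂y = 2y + 3y^2 + 9x^2 - 3 and ∂N/∂x = 2y + 3y^2 + 9x^2 - 3; equal, so the equation is exact.
Integrate M with respect to x (treating y as constant): ∫M dx = xy^2 + xy^3 + 3x^3y - 3xy + h(y).
Differentiate w.r.t. y and set equal to N: all terms match, so h'(y) = 0 and h is a constant absorbed into C.
General solution: xy^2 + xy^3 + 3x^3y - 3xy = C.


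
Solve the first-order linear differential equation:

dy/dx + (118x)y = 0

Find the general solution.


P(x) = 118x ⇒ μ = e^(59x²).
Q(x) = 0 so μ y is constant: y = Ce^(-59x²).


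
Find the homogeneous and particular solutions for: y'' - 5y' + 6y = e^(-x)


Characteristic roots of r² - 5r + 6 = 0 are 3, 2.
y_h = C₁e^(3x) + C₂e^(2x).
Forcing exponent -1 is not a characteristic root; try y_p = Ae^(-x).
Substitute: A·(1 + (-5)·-1 + (6)) = A·12 = 1, so A = 1/12.
General solution: y = C₁e^(3x) + C₂e^(2x) + (1/12)e^(-x).


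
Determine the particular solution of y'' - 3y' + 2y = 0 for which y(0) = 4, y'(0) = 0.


Characteristic roots of r² - 3r + 2 = 0 are 1, 2.
General solution y = c₁ e^(x) + c₂ e^(2x).
Apply y(0) = 4: c₁ + c₂ = 4. Apply y'(0) = 0: 1 c₁ + 2 c₂ = 0.
Solve: c₁ = 8, c₂ = -4.
Particular solution: y = 8e^(x) - 4e^(2x).


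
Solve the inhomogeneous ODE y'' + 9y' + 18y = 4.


Characteristic roots of r² + 9r + 18 = 0 are -6, -3.
y_h = C₁e^(-6x) + C₂e^(-3x).
Constant forcing; try y_p = A. Then 18A = 4 ⇒ A = 2/9.
General solution: y = C₁e^(-6x) + C₂e^(-3x) + 2/9.


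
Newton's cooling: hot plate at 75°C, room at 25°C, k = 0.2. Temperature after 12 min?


Newton's law: dT/dt = -k(T - T_a) has solution T(t) = T_a + (T₀ - T_a)e^(-kt).
Plug in T_a = 25, T₀ = 75, k = 0.2, t = 12: T(12) = 25 + (50)e^(-2.40) ≈ 29.5°C.


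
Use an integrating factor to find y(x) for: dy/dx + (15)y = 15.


P(x) = 15, Q(x) = 15; integrating factor μ = e^(15x).
(μ y)' = 15e^(15x) ⇒ μ y = e^(15x) + C.
Divide by μ: y = 1 + Ce^(-15x).


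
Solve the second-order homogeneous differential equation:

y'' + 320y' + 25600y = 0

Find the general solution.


Characteristic equation: r² + 320r + 25600 = 0, i.e. (r + 160)² = 0.
Repeated root r = -160; include an x factor for the second linearly independent solution.
General solution: y = (C₁ + C₂x)e^(-160x).


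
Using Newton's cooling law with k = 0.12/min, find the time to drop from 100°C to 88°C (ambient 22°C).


From T(t) = T_a + (T₀ - T_a)e^(-kt), set T(t) = 88:
(88 - 22) / (100 - 22) = e^(-0.12t), so t = -ln(0.846)/0.12 ≈ 1.4 minutes.


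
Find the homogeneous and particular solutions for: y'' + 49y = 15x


Homogeneous: r² + 49 = 0 ⇒ r = ±7i, y_h = C₁cos(7x) + C₂sin(7x).
Polynomial forcing; try y_p = Ax + B. Then y_p'' + 49 y_p = 49(Ax + B) = 15x, so B = 0 and A = 15/49.
General solution: y = C₁cos(7x) + C₂sin(7x) + (15/49)x.


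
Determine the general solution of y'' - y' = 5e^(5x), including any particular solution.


Characteristic roots of r² - r = 0 are 0, 1.
y_h = C₁ + C₂e^(x).
Forcing exponent 5 is not a characteristic root; try y_p = Ae^(5x).
Substitute: A·(25 + (-1)·5 + (0)) = A·20 = 5, so A = 1/4.
General solution: y = C₁ + C₂e^(x) + (1/4)e^(5x).


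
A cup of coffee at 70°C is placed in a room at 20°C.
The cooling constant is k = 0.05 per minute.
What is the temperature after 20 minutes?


Newton's law: dT/dt = -k(T - T_a) has solution T(t) = T_a + (T₀ - T_a)e^(-kt).
Plug in T_a = 20, T₀ = 70, k = 0.05, t = 20: T(20) = 20 + (50)e^(-1.00) ≈ 38.4°C.


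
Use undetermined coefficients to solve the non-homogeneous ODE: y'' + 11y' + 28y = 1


Characteristic roots of r² + 11r + 28 = 0 are -4, -7.
y_h = C₁e^(-4x) + C₂e^(-7x).
Constant forcing; try y_p = A. Then 28A = 1 ⇒ A = 1/28.
General solution: y = C₁e^(-4x) + C₂e^(-7x) + 1/28.


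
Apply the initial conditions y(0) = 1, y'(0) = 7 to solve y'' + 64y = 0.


Characteristic roots of r² + 64 = 0 are ±8i, so y = C₁cos(8x) + C₂sin(8x).
Apply y(0) = 1: C₁ = 1. Differentiate and apply y'(0) = 7: 8·C₂ = 7, so C₂ = 7/8.
Particular solution: y = cos(8x) + (7/8)sin(8x).


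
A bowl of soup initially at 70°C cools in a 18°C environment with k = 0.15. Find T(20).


Newton's law: dT/dt = -k(T - T_a) has solution T(t) = T_a + (T₀ - T_a)e^(-kt).
Plug in T_a = 18, T₀ = 70, k = 0.15, t = 20: T(20) = 18 + (52)e^(-3.00) ≈ 20.6°C.


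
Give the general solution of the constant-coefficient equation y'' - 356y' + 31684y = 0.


Characteristic equation: r² - 356r + 31684 = 0, i.e. (r - 178)² = 0.
Repeated root r = 178; include an x factor for the second linearly independent solution.
General solution: y = (C₁ + C₂x)e^(178x).


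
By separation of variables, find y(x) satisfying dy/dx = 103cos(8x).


g(y) = 1, so integrate directly: y = ∫ 103cos(8x) dx = (103/8)sin(8x) + C.


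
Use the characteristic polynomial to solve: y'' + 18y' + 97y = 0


Characteristic equation: r² + 18r + 97 = 0.
Discriminant is negative; roots r = -9 ± 4i (complex conjugate pair).
General solution uses e^(α x)(C₁ cos(β x) + C₂ sin(β x)): y = e^(-9x)(C₁cos(4x) + C₂sin(4x)).


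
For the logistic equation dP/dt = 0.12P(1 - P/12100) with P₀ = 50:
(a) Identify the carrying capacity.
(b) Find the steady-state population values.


Logistic ODE dP/dt = 0.12P(1 - P/12100) has equilibria where dP/dt = 0, i.e. P = 0 or P = 12100.
The coefficient (1 - P/K) = 0 when P = K, identifying K = 12100 as the carrying capacity.
(a) K = 12100; (b) equilibria P = 0 and P = 12100.


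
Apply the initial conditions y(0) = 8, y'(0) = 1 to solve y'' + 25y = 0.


Characteristic roots of r² + 25 = 0 are ±5i, so y = C₁cos(5x) + C₂sin(5x).
Apply y(0) = 8: C₁ = 8. Differentiate and apply y'(0) = 1: 5·C₂ = 1, so C₂ = 1/5.
Particular solution: y = 8cos(5x) + (1/5)sin(5x).


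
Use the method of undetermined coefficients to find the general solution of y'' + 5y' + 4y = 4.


Characteristic roots of r² + 5r + 4 = 0 are -1, -4.
y_h = C₁e^(-x) + C₂e^(-4x).
Constant forcing; try y_p = A. Then 4A = 4 ⇒ A = 1.
General solution: y = C₁e^(-x) + C₂e^(-4x) + 1.


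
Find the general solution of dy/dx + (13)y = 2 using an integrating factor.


P(x) = 13, Q(x) = 2; integrating factor μ = e^(13x).
(μ y)' = 2e^(13x) ⇒ μ y = (2/13)e^(13x) + C.
Divide by μ: y = 2/13 + Ce^(-13x).


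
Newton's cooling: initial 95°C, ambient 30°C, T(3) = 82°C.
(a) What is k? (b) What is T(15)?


Newton's law: T(t) = T_a + (T₀ - T_a)e^(-kt).
(a) Use T(3) = 82: (82 - 30)/(95 - 30) = e^(-k·3), so k = -ln(0.800)/3 ≈ 0.0744.
(b) Apply k to t = 15: T(15) = 30 + (65)e^(-1.116) ≈ 51.3°C.


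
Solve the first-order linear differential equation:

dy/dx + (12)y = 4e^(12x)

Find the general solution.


P(x) = 12 ⇒ μ = e^(12x).
(μ y)' = 4e^(24x) ⇒ μ y = (4/24)e^(24x) + C.
Divide by μ: y = (1/6)e^(12x) + Ce^(-12x).


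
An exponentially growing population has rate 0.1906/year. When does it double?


Exponential growth: P(t) = P₀ e^(0.1906t). Set P(t)/P₀ = 2: e^(0.1906t) = 2.
Solve: t = ln(2)/0.1906 ≈ 3.64 years.


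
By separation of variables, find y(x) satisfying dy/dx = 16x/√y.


Separate: √y dy = 16x dx.
Integrate: (2/3)y^(3/2) = 8x² + C.


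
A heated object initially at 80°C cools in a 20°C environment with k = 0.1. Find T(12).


Newton's law: dT/dt = -k(T - T_a) has solution T(t) = T_a + (T₀ - T_a)e^(-kt).
Plug in T_a = 20, T₀ = 80, k = 0.1, t = 12: T(12) = 20 + (60)e^(-1.20) ≈ 38.1°C.


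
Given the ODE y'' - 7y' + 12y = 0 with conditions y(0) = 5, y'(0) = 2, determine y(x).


Characteristic roots of r² - 7r + 12 = 0 are 4, 3.
General solution y = c₁ e^(4x) + c₂ e^(3x).
Apply y(0) = 5: c₁ + c₂ = 5. Apply y'(0) = 2: 4 c₁ + 3 c₂ = 2.
Solve: c₁ = -13, c₂ = 18.
Particular solution: y = -13e^(4x) + 18e^(3x).


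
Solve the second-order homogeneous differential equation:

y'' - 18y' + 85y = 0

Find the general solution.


Characteristic equation: r² - 18r + 85 = 0.
Discriminant is negative; roots r = 9 ± 2i (complex conjugate pair).
General solution uses e^(α x)(C₁ cos(β x) + C₂ sin(β x)): y = e^(9x)(C₁cos(2x) + C₂sin(2x)).


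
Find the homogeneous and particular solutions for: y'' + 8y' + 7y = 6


Characteristic roots of r² + 8r + 7 = 0 are -7, -1.
y_h = C₁e^(-7x) + C₂e^(-x).
Constant forcing; try y_p = A. Then 7A = 6 ⇒ A = 6/7.
General solution: y = C₁e^(-7x) + C₂e^(-x) + 6/7.


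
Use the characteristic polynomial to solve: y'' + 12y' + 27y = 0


Characteristic equation: r² + 12r + 27 = 0.
Factor: (r + 3)(r + 9) = 0 ⇒ r = -3, -9 (distinct real).
General solution: y = C₁e^(-3x) + C₂e^(-9x).


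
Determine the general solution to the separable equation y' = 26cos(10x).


g(y) = 1, so integrate directly: y = ∫ 26cos(10x) dx = (13/5)sin(10x) + C.


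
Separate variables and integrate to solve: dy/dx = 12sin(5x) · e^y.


Separate: e^(-y) dy = 12sin(5x) dx.
Integrate: -e^(-y) = -(12/5)cos(5x) + C₀.
Rearrange: e^(-y) = (12/5)cos(5x) + C.


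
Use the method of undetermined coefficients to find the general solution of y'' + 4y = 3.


Homogeneous part: r² + 4 = 0 ⇒ r = ±2i, so y_h = C₁cos(2x) + C₂sin(2x).
Try constant y_p = A; plug in: 4A = 3 ⇒ A = 3/4.
General solution: y = C₁cos(2x) + C₂sin(2x) + 3/4.


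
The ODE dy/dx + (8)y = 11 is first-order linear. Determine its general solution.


P(x) = 8, Q(x) = 11; integrating factor μ = e^(8x).
(μ y)' = 11e^(8x) ⇒ μ y = (11/8)e^(8x) + C.
Divide by μ: y = 11/8 + Ce^(-8x).


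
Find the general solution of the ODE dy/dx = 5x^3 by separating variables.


Integrate both sides with respect to x: y = ∫ 5x^3 dx = (5/4)x^4 + C.


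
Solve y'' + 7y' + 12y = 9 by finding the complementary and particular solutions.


Characteristic roots of r² + 7r + 12 = 0 are -4, -3.
y_h = C₁e^(-4x) + C₂e^(-3x).
Constant forcing; try y_p = A. Then 12A = 9 ⇒ A = 3/4.
General solution: y = C₁e^(-4x) + C₂e^(-3x) + 3/4.


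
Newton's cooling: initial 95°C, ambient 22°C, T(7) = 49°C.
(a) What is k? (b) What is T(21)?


Newton's law: T(t) = T_a + (T₀ - T_a)e^(-kt).
(a) Use T(7) = 49: (49 - 22)/(95 - 22) = e^(-k·7), so k = -ln(0.370)/7 ≈ 0.1421.
(b) Apply k to t = 21: T(21) = 22 + (73)e^(-2.984) ≈ 25.7°C.


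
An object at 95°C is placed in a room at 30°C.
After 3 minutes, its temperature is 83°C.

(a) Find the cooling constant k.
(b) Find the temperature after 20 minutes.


Newton's law: T(t) = T_a + (T₀ - T_a)e^(-kt).
(a) Use T(3) = 83: (83 - 30)/(95 - 30) = e^(-k·3), so k = -ln(0.815)/3 ≈ 0.0680.
(b) Apply k to t = 20: T(20) = 30 + (65)e^(-1.361) ≈ 46.7°C.


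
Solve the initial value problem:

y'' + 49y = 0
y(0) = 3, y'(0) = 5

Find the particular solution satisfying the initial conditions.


Characteristic roots of r² + 49 = 0 are ±7i, so y = C₁cos(7x) + C₂sin(7x).
Apply y(0) = 3: C₁ = 3. Differentiate and apply y'(0) = 5: 7·C₂ = 5, so C₂ = 5/7.
Particular solution: y = 3cos(7x) + (5/7)sin(7x).


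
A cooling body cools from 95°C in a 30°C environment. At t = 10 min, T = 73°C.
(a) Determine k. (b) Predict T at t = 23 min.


Newton's law: T(t) = T_a + (T₀ - T_a)e^(-kt).
(a) Use T(10) = 73: (73 - 30)/(95 - 30) = e^(-k·10), so k = -ln(0.662)/10 ≈ 0.0413.
(b) Apply k to t = 23: T(23) = 30 + (65)e^(-0.950) ≈ 55.1°C.


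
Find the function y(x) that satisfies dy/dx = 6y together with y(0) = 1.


General solution of y' = 6y is y = Ce^(6x).
Apply y(0) = 1: C = 1.
Particular solution: y = e^(6x).


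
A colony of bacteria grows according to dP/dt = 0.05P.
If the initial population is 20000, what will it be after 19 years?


The ODE dP/dt = 0.05P has solution P(t) = P(0)e^(0.05t).
Substitute P(0) = 20000 and t = 19: P(19) = 20000 e^(0.95) ≈ 51714.


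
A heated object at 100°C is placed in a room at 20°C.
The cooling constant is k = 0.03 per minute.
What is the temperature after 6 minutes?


Newton's law: dT/dt = -k(T - T_a) has solution T(t) = T_a + (T₀ - T_a)e^(-kt).
Plug in T_a = 20, T₀ = 100, k = 0.03, t = 6: T(6) = 20 + (80)e^(-0.18) ≈ 86.8°C.


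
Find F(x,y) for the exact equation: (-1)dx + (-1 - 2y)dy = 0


Check exactness: ∂M/∂y = 0 and ∂N/∂x = 0; equal, so the equation is exact.
Integrate M with respect to x (treating y as constant): ∫M dx = -x + h(y).
Differentiate w.r.t. y and set equal to N: the x-dependent terms already match, leaving h'(y) = -1 - 2y. Integrate: h(y) = -y - y^2.
So F(x,y) = -y - x - y^2.
General solution: -y - x - y^2 = C.


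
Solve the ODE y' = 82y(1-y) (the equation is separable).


Separate: dy/[y(1-y)] = 82 dx.
Partial fractions: 1/[y(1-y)] = 1/y + 1/(1-y).
Integrate: ln|y/(1-y)| = 82x + C₀.
Solve for y: y = 1/(1 + Ce^(-82x)).


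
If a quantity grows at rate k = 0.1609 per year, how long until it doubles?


Exponential growth: P(t) = P₀ e^(0.1609t). Set P(t)/P₀ = 2: e^(0.1609t) = 2.
Solve: t = ln(2)/0.1609 ≈ 4.31 years.


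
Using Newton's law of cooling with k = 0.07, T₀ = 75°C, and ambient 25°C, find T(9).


Newton's law: dT/dt = -k(T - T_a) has solution T(t) = T_a + (T₀ - T_a)e^(-kt).
Plug in T_a = 25, T₀ = 75, k = 0.07, t = 9: T(9) = 25 + (50)e^(-0.63) ≈ 51.6°C.


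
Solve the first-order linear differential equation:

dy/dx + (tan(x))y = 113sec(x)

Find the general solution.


P(x) = tan(x) ⇒ μ = e^(∫tan(x)dx) = sec(x).
(sec(x) y)' = 113sec²(x) ⇒ sec(x) y = 113tan(x) + C.
Multiply by cos(x): y = 113sin(x) + C·cos(x).


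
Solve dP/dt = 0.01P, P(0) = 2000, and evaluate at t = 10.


The ODE dP/dt = 0.01P has solution P(t) = P(0)e^(0.01t).
Substitute P(0) = 2000 and t = 10: P(10) = 2000 e^(0.10) ≈ 2210.


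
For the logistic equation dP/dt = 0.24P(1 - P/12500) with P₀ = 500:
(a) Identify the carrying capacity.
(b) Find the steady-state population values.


Logistic ODE dP/dt = 0.24P(1 - P/12500) has equilibria where dP/dt = 0, i.e. P = 0 or P = 12500.
The coefficient (1 - P/K) = 0 when P = K, identifying K = 12500 as the carrying capacity.
(a) K = 12500; (b) equilibria P = 0 and P = 12500.


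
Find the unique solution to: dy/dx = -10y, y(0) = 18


General solution of y' = -10y is y = Ce^(-10x).
Apply y(0) = 18: C = 18.
Particular solution: y = 18e^(-10x).


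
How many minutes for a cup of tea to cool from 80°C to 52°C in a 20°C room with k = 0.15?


From T(t) = T_a + (T₀ - T_a)e^(-kt), set T(t) = 52:
(52 - 20) / (80 - 20) = e^(-0.15t), so t = -ln(0.533)/0.15 ≈ 4.2 minutes.


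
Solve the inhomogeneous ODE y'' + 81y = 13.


Homogeneous part: r² + 81 = 0 ⇒ r = ±9i, so y_h = C₁cos(9x) + C₂sin(9x).
Try constant y_p = A; plug in: 81A = 13 ⇒ A = 13/81.
General solution: y = C₁cos(9x) + C₂sin(9x) + 13/81.


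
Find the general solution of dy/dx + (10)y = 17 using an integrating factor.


P(x) = 10, Q(x) = 17; integrating factor μ = e^(10x).
(μ y)' = 17e^(10x) ⇒ μ y = (17/10)e^(10x) + C.
Divide by μ: y = 17/10 + Ce^(-10x).


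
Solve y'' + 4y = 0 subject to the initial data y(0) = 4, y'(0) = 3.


Characteristic roots of r² + 4 = 0 are ±2i, so y = C₁cos(2x) + C₂sin(2x).
Apply y(0) = 4: C₁ = 4. Differentiate and apply y'(0) = 3: 2·C₂ = 3, so C₂ = 3/2.
Particular solution: y = 4cos(2x) + (3/2)sin(2x).


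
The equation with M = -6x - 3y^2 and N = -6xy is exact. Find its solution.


Check exactness: ∂M/∂y = -6y and ∂N/∂x = -6y; equal, so the equation is exact.
Integrate M with respect to x (treating y as constant): ∫M dx = -3x^2 - 3xy^2 + h(y).
Differentiate w.r.t. y and set equal to N: all terms match, so h'(y) = 0 and h is a constant absorbed into C.
General solution: -3x^2 - 3xy^2 = C.


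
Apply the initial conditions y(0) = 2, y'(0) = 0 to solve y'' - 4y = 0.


Characteristic roots of r² - 4 = 0 are -2, 2.
General solution y = c₁ e^(-2x) + c₂ e^(2x).
Apply y(0) = 2: c₁ + c₂ = 2. Apply y'(0) = 0: -2 c₁ + 2 c₂ = 0.
Solve: c₁ = 1, c₂ = 1.
Particular solution: y = e^(-2x) + e^(2x).


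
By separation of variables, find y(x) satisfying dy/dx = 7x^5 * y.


Separate variables: dy/y = 7x^5 dx.
Integrate: ln|y| = (7/6)x^6 + C₀.
Exponentiate: y = Ce^((7/6)x^6).


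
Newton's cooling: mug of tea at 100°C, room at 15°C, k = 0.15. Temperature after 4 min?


Newton's law: dT/dt = -k(T - T_a) has solution T(t) = T_a + (T₀ - T_a)e^(-kt).
Plug in T_a = 15, T₀ = 100, k = 0.15, t = 4: T(4) = 15 + (85)e^(-0.60) ≈ 61.6°C.


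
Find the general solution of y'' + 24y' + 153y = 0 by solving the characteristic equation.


Characteristic equation: r² + 24r + 153 = 0.
Discriminant is negative; roots r = -12 ± 3i (complex conjugate pair).
General solution uses e^(α x)(C₁ cos(β x) + C₂ sin(β x)): y = e^(-12x)(C₁cos(3x) + C₂sin(3x)).


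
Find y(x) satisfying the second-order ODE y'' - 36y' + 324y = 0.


Characteristic equation: r² - 36r + 324 = 0, i.e. (r - 18)² = 0.
Repeated root r = 18; include an x factor for the second linearly independent solution.
General solution: y = (C₁ + C₂x)e^(18x).


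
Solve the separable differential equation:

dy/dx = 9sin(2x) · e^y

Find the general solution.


Separate: e^(-y) dy = 9sin(2x) dx.
Integrate: -e^(-y) = -(9/2)cos(2x) + C₀.
Rearrange: e^(-y) = (9/2)cos(2x) + C.


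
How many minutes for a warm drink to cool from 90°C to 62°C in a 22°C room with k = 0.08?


From T(t) = T_a + (T₀ - T_a)e^(-kt), set T(t) = 62:
(62 - 22) / (90 - 22) = e^(-0.08t), so t = -ln(0.588)/0.08 ≈ 6.6 minutes.


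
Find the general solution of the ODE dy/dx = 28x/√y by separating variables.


Separate: √y dy = 28x dx.
Integrate: (2/3)y^(3/2) = 14x² + C.


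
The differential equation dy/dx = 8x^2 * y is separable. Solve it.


Separate variables: dy/y = 8x^2 dx.
Integrate: ln|y| = (8/3)x^3 + C₀.
Exponentiate: y = Ce^((8/3)x^3).


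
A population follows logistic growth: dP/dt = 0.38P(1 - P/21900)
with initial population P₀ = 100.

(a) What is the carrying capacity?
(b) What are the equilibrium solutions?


Logistic ODE dP/dt = 0.38P(1 - P/21900) has equilibria where dP/dt = 0, i.e. P = 0 or P = 21900.
The coefficient (1 - P/K) = 0 when P = K, identifying K = 21900 as the carrying capacity.
(a) K = 21900; (b) equilibria P = 0 and P = 21900.


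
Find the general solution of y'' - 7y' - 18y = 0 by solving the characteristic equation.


Characteristic equation: r² - 7r - 18 = 0.
Factor: (r + 2)(r - 9) = 0 ⇒ r = -2, 9 (distinct real).
General solution: y = C₁e^(-2x) + C₂e^(9x).


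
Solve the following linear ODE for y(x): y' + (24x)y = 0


P(x) = 24x ⇒ μ = e^(12x²).
Q(x) = 0 so μ y is constant: y = Ce^(-12x²).


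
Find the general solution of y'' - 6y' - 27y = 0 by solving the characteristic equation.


Characteristic equation: r² - 6r - 27 = 0.
Factor: (r + 3)(r - 9) = 0 ⇒ r = -3, 9 (distinct real).
General solution: y = C₁e^(-3x) + C₂e^(9x).


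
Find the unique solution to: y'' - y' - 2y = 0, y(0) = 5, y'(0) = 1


Characteristic roots of r² - r - 2 = 0 are 2, -1.
General solution y = c₁ e^(2x) + c₂ e^(-x).
Apply y(0) = 5: c₁ + c₂ = 5. Apply y'(0) = 1: 2 c₁ - 1 c₂ = 1.
Solve: c₁ = 2, c₂ = 3.
Particular solution: y = 2e^(2x) + 3e^(-x).


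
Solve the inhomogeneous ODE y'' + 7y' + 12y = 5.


Characteristic roots of r² + 7r + 12 = 0 are -4, -3.
y_h = C₁e^(-4x) + C₂e^(-3x).
Constant forcing; try y_p = A. Then 12A = 5 ⇒ A = 5/12.
General solution: y = C₁e^(-4x) + C₂e^(-3x) + 5/12.


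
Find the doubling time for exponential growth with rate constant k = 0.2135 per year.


Exponential growth: P(t) = P₀ e^(0.2135t). Set P(t)/P₀ = 2: e^(0.2135t) = 2.
Solve: t = ln(2)/0.2135 ≈ 3.25 years.


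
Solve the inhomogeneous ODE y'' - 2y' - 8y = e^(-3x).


Characteristic roots of r² - 2r - 8 = 0 are -2, 4.
y_h = C₁e^(-2x) + C₂e^(4x).
Forcing exponent -3 is not a characteristic root; try y_p = Ae^(-3x).
Substitute: A·(9 + (-2)·-3 + (-8)) = A·7 = 1, so A = 1/7.
General solution: y = C₁e^(-2x) + C₂e^(4x) + (1/7)e^(-3x).


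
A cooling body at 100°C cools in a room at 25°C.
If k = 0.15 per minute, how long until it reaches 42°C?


From T(t) = T_a + (T₀ - T_a)e^(-kt), set T(t) = 42:
(42 - 25) / (100 - 25) = e^(-0.15t), so t = -ln(0.227)/0.15 ≈ 9.9 minutes.


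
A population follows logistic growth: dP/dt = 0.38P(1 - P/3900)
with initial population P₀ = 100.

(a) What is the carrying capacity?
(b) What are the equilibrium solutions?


Logistic ODE dP/dt = 0.38P(1 - P/3900) has equilibria where dP/dt = 0, i.e. P = 0 or P = 3900.
The coefficient (1 - P/K) = 0 when P = K, identifying K = 3900 as the carrying capacity.
(a) K = 3900; (b) equilibria P = 0 and P = 3900.


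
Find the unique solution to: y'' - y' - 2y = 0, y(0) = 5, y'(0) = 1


Characteristic roots of r² - r - 2 = 0 are 2, -1.
General solution y = c₁ e^(2x) + c₂ e^(-x).
Apply y(0) = 5: c₁ + c₂ = 5. Apply y'(0) = 1: 2 c₁ - 1 c₂ = 1.
Solve: c₁ = 2, c₂ = 3.
Particular solution: y = 2e^(2x) + 3e^(-x).


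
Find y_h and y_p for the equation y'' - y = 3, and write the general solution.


Characteristic roots of r² - 1 = 0 are -1, 1.
y_h = C₁e^(-x) + C₂e^(x).
Forcing exponent 0 is not a characteristic root; try y_p = A.
Substitute: A·(0 + (0)·0 + (-1)) = A·-1 = 3, so A = -3.
General solution: y = C₁e^(-x) + C₂e^(x) - 3.


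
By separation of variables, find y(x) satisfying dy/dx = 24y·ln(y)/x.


Separate: dy/[y ln(y)] = 24 dx/x.
Substitute u = ln(y): du/u = 24 dx/x.
Integrate: ln|ln(y)| = 24ln|x| + C₀, hence ln(y) = C·x^24.


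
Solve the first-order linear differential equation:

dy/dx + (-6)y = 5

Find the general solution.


P(x) = -6 ⇒ μ = e^(-6x).
(μ y)' = 5e^(-6x) ⇒ μ y = -(5/6)e^(-6x) + C.
Divide by μ: y = -5/6 + Ce^(6x).


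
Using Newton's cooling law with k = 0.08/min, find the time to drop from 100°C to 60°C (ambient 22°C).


From T(t) = T_a + (T₀ - T_a)e^(-kt), set T(t) = 60:
(60 - 22) / (100 - 22) = e^(-0.08t), so t = -ln(0.487)/0.08 ≈ 9.0 minutes.


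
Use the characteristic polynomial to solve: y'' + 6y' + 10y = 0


Characteristic equation: r² + 6r + 10 = 0.
Discriminant is negative; roots r = -3 ± 1i (complex conjugate pair).
General solution uses e^(α x)(C₁ cos(β x) + C₂ sin(β x)): y = e^(-3x)(C₁cos(x) + C₂sin(x)).


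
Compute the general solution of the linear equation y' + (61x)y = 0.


P(x) = 61x ⇒ μ = e^((61/2)x²).
Q(x) = 0 so μ y is constant: y = Ce^(-(61/2)x²).


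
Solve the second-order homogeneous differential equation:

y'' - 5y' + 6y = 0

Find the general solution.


Characteristic equation: r² - 5r + 6 = 0.
Factor: (r - 3)(r - 2) = 0 ⇒ r = 3, 2 (distinct real).
General solution: y = C₁e^(3x) + C₂e^(2x).


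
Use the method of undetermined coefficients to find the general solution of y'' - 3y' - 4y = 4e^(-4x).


Characteristic roots of r² - 3r - 4 = 0 are -1, 4.
y_h = C₁e^(-x) + C₂e^(4x).
Forcing exponent -4 is not a characteristic root; try y_p = Ae^(-4x).
Substitute: A·(16 + (-3)·-4 + (-4)) = A·24 = 4, so A = 1/6.
General solution: y = C₁e^(-x) + C₂e^(4x) + (1/6)e^(-4x).


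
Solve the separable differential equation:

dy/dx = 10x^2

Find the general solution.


Integrate both sides with respect to x: y = ∫ 10x^2 dx = (10/3)x^3 + C.


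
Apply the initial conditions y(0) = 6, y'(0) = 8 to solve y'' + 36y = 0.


Characteristic roots of r² + 36 = 0 are ±6i, so y = C₁cos(6x) + C₂sin(6x).
Apply y(0) = 6: C₁ = 6. Differentiate and apply y'(0) = 8: 6·C₂ = 8, so C₂ = 4/3.
Particular solution: y = 6cos(6x) + (4/3)sin(6x).


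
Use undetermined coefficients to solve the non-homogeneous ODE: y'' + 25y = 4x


Homogeneous: r² + 25 = 0 ⇒ r = ±5i, y_h = C₁cos(5x) + C₂sin(5x).
Polynomial forcing; try y_p = Ax + B. Then y_p'' + 25 y_p = 25(Ax + B) = 4x, so B = 0 and A = 4/25.
General solution: y = C₁cos(5x) + C₂sin(5x) + (4/25)x.


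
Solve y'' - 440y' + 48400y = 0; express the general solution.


Characteristic equation: r² - 440r + 48400 = 0, i.e. (r - 220)² = 0.
Repeated root r = 220; include an x factor for the second linearly independent solution.
General solution: y = (C₁ + C₂x)e^(220x).


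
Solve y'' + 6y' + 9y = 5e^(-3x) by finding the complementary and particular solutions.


Characteristic polynomial (r + 3)² = 0; repeated root r = -3.
y_h = (C₁ + C₂x)e^(-3x). Forcing matches the repeated root (resonance), so try y_p = Ax² e^(-3x).
Substitute and solve for A: 2A = 5, so A = 5/2.
General solution: y = (C₁ + C₂x + (5/2)x²)e^(-3x).


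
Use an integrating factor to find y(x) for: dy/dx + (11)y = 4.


P(x) = 11, Q(x) = 4; integrating factor μ = e^(11x).
(μ y)' = 4e^(11x) ⇒ μ y = (4/11)e^(11x) + C.
Divide by μ: y = 4/11 + Ce^(-11x).


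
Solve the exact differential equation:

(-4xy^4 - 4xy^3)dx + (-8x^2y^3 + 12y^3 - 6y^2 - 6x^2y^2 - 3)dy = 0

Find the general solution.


Check exactness: ∂M/∂y = -16xy^3 - 12xy^2 and ∂N/∂x = -16xy^3 - 12xy^2; equal, so the equation is exact.
Integrate M with respect to x (treating y as constant): ∫M dx = -2x^2y^4 - 2x^2y^3 + h(y).
Differentiate w.r.t. y and set equal to N: the x-dependent terms already match, leaving h'(y) = 12y^3 - 6y^2 - 3. Integrate: h(y) = 3y^4 - 2y^3 - 3y.
So F(x,y) = -2x^2y^4 + 3y^4 - 2y^3 - 2x^2y^3 - 3y.
General solution: -2x^2y^4 + 3y^4 - 2y^3 - 2x^2y^3 - 3y = C.


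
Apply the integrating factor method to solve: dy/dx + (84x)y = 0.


P(x) = 84x ⇒ μ = e^(42x²).
Q(x) = 0 so μ y is constant: y = Ce^(-42x²).


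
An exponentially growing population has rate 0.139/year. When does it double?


Exponential growth: P(t) = P₀ e^(0.139t). Set P(t)/P₀ = 2: e^(0.139t) = 2.
Solve: t = ln(2)/0.139 ≈ 4.99 years.


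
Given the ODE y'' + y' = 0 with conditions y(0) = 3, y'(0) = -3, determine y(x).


Characteristic roots of r² + r = 0 are 0, -1.
General solution y = c₁ + c₂ e^(-x).
Apply y(0) = 3: c₁ + c₂ = 3. Apply y'(0) = -3: 0 c₁ - 1 c₂ = -3.
Solve: c₁ = 0, c₂ = 3.
Particular solution: y = 0 + 3e^(-x).


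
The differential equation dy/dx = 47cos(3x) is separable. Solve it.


g(y) = 1, so integrate directly: y = ∫ 47cos(3x) dx = (47/3)sin(3x) + C.


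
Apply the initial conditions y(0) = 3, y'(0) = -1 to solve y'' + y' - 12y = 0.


Characteristic roots of r² + r - 12 = 0 are 3, -4.
General solution y = c₁ e^(3x) + c₂ e^(-4x).
Apply y(0) = 3: c₁ + c₂ = 3. Apply y'(0) = -1: 3 c₁ - 4 c₂ = -1.
Solve: c₁ = 11/7, c₂ = 10/7.
Particular solution: y = (11/7)e^(3x) + (10/7)e^(-4x).


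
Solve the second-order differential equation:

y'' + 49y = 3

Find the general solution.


Homogeneous part: r² + 49 = 0 ⇒ r = ±7i, so y_h = C₁cos(7x) + C₂sin(7x).
Try constant y_p = A; plug in: 49A = 3 ⇒ A = 3/49.
General solution: y = C₁cos(7x) + C₂sin(7x) + 3/49.


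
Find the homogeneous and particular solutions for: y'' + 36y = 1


Homogeneous part: r² + 36 = 0 ⇒ r = ±6i, so y_h = C₁cos(6x) + C₂sin(6x).
Try constant y_p = A; plug in: 36A = 1 ⇒ A = 1/36.
General solution: y = C₁cos(6x) + C₂sin(6x) + 1/36.


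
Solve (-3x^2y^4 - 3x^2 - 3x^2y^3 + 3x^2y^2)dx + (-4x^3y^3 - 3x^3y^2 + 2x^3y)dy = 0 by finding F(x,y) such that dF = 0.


Check exactness: ∂M/∂y = -12x^2y^3 - 9x^2y^2 + 6x^2y and ∂N/∂x = -12x^2y^3 - 9x^2y^2 + 6x^2y; equal, so the equation is exact.
Integrate M with respect to x (treating y as constant): ∫M dx = -x^3y^4 - x^3 - x^3y^3 + x^3y^2 + h(y).
Differentiate w.r.t. y and set equal to N: all terms match, so h'(y) = 0 and h is a constant absorbed into C.
General solution: -x^3y^4 - x^3 - x^3y^3 + x^3y^2 = C.


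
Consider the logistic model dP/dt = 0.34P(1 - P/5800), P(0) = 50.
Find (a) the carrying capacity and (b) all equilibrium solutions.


Logistic ODE dP/dt = 0.34P(1 - P/5800) has equilibria where dP/dt = 0, i.e. P = 0 or P = 5800.
The coefficient (1 - P/K) = 0 when P = K, identifying K = 5800 as the carrying capacity.
(a) K = 5800; (b) equilibria P = 0 and P = 5800.


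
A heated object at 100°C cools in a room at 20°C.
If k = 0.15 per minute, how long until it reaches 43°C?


From T(t) = T_a + (T₀ - T_a)e^(-kt), set T(t) = 43:
(43 - 20) / (100 - 20) = e^(-0.15t), so t = -ln(0.287)/0.15 ≈ 8.3 minutes.


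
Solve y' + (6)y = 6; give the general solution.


P(x) = 6, Q(x) = 6; integrating factor μ = e^(6x).
(μ y)' = 6e^(6x) ⇒ μ y = e^(6x) + C.
Divide by μ: y = 1 + Ce^(-6x).


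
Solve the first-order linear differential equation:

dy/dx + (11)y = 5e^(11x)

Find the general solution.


P(x) = 11 ⇒ μ = e^(11x).
(μ y)' = 5e^(22x) ⇒ μ y = (5/22)e^(22x) + C.
Divide by μ: y = (5/22)e^(11x) + Ce^(-11x).


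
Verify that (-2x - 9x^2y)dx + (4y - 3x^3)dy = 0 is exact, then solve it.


Check exactness: ∂M/∂y = -9x^2 and ∂N/∂x = -9x^2; equal, so the equation is exact.
Integrate M with respect to x (treating y as constant): ∫M dx = -x^2 - 3x^3y + h(y).
Differentiate w.r.t. y and set equal to N: the x-dependent terms already match, leaving h'(y) = 4y. Integrate: h(y) = 2y^2.
So F(x,y) = -x^2 + 2y^2 - 3x^3y.
General solution: -x^2 + 2y^2 - 3x^3y = C.


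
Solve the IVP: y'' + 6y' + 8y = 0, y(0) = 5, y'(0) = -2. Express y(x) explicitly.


Characteristic roots of r² + 6r + 8 = 0 are -2, -4.
General solution y = c₁ e^(-2x) + c₂ e^(-4x).
Apply y(0) = 5: c₁ + c₂ = 5. Apply y'(0) = -2: -2 c₁ - 4 c₂ = -2.
Solve: c₁ = 9, c₂ = -4.
Particular solution: y = 9e^(-2x) - 4e^(-4x).


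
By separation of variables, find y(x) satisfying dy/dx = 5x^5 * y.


Separate variables: dy/y = 5x^5 dx.
Integrate: ln|y| = (5/6)x^6 + C₀.
Exponentiate: y = Ce^((5/6)x^6).


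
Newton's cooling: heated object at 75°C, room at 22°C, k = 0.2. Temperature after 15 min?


Newton's law: dT/dt = -k(T - T_a) has solution T(t) = T_a + (T₀ - T_a)e^(-kt).
Plug in T_a = 22, T₀ = 75, k = 0.2, t = 15: T(15) = 22 + (53)e^(-3.00) ≈ 24.6°C.


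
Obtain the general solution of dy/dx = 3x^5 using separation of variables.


Integrate both sides with respect to x: y = ∫ 3x^5 dx = (1/2)x^6 + C.


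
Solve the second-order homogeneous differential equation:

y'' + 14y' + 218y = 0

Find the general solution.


Characteristic equation: r² + 14r + 218 = 0.
Discriminant is negative; roots r = -7 ± 13i (complex conjugate pair).
General solution uses e^(α x)(C₁ cos(β x) + C₂ sin(β x)): y = e^(-7x)(C₁cos(13x) + C₂sin(13x)).


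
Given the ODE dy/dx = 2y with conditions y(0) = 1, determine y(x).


General solution of y' = 2y is y = Ce^(2x).
Apply y(0) = 1: C = 1.
Particular solution: y = e^(2x).


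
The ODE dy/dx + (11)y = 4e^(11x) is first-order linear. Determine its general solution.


P(x) = 11 ⇒ μ = e^(11x).
(μ y)' = 4e^(22x) ⇒ μ y = (4/22)e^(22x) + C.
Divide by μ: y = (2/11)e^(11x) + Ce^(-11x).


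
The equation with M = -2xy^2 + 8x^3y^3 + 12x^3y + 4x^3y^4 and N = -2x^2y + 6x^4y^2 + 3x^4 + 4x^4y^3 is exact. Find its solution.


Check exactness: ∂M/∂y = -4xy + 24x^3y^2 + 12x^3 + 16x^3y^3 and ∂N/∂x = -4xy + 24x^3y^2 + 12x^3 + 16x^3y^3; equal, so the equation is exact.
Integrate M with respect to x (treating y as constant): ∫M dx = -x^2y^2 + 2x^4y^3 + 3x^4y + x^4y^4 + h(y).
Differentiate w.r.t. y and set equal to N: all terms match, so h'(y) = 0 and h is a constant absorbed into C.
General solution: -x^2y^2 + 2x^4y^3 + 3x^4y + x^4y^4 = C.


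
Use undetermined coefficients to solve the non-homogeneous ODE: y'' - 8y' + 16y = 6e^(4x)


Characteristic polynomial (r - 4)² = 0; repeated root r = 4.
y_h = (C₁ + C₂x)e^(4x). Forcing matches the repeated root (resonance), so try y_p = Ax² e^(4x).
Substitute and solve for A: 2A = 6, so A = 3.
General solution: y = (C₁ + C₂x + 3x²)e^(4x).


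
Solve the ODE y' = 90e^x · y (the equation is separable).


Separate variables: dy/y = 90e^x dx.
Integrate: ln|y| = 90e^x + C₀.
Exponentiate: y = Ce^(90e^x).


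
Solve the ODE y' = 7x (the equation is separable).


Integrate both sides with respect to x: y = ∫ 7x dx = (7/2)x^2 + C.


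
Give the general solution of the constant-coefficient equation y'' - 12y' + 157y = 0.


Characteristic equation: r² - 12r + 157 = 0.
Discriminant is negative; roots r = 6 ± 11i (complex conjugate pair).
General solution uses e^(α x)(C₁ cos(β x) + C₂ sin(β x)): y = e^(6x)(C₁cos(11x) + C₂sin(11x)).


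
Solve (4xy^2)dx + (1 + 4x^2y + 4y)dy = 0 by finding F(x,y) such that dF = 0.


Check exactness: ∂M/∂y = 8xy and ∂N/∂x = 8xy; equal, so the equation is exact.
Integrate M with respect to x (treating y as constant): ∫M dx = 2x^2y^2 + h(y).
Differentiate w.r.t. y and set equal to N: the x-dependent terms already match, leaving h'(y) = 1 + 4y. Integrate: h(y) = y + 2y^2.
So F(x,y) = y + 2x^2y^2 + 2y^2.
General solution: y + 2x^2y^2 + 2y^2 = C.
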